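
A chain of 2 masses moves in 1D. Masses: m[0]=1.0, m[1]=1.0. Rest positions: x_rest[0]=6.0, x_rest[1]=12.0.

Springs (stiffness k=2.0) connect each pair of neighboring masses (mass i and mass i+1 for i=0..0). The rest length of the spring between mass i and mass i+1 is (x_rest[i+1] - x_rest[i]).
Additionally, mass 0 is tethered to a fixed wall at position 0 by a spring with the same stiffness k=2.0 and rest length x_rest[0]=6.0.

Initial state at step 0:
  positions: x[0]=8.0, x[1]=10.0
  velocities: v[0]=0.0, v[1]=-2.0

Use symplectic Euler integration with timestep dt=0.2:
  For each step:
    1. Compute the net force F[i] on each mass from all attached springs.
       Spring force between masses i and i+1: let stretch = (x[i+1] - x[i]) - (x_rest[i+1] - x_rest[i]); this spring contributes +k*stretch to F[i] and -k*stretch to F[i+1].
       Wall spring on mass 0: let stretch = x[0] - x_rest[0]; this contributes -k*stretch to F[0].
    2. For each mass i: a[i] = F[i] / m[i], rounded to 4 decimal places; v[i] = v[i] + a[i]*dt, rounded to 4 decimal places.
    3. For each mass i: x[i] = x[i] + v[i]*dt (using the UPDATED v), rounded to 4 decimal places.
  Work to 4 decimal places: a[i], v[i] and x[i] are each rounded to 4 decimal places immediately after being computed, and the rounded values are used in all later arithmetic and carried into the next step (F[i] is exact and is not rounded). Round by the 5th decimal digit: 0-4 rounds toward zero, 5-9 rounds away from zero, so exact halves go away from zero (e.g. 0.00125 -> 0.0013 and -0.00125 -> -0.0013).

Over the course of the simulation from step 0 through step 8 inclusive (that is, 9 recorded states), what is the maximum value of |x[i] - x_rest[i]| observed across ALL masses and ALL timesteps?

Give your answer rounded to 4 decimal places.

Step 0: x=[8.0000 10.0000] v=[0.0000 -2.0000]
Step 1: x=[7.5200 9.9200] v=[-2.4000 -0.4000]
Step 2: x=[6.6304 10.1280] v=[-4.4480 1.0400]
Step 3: x=[5.4902 10.5362] v=[-5.7011 2.0410]
Step 4: x=[4.3144 11.0207] v=[-5.8788 2.4226]
Step 5: x=[3.3300 11.4487] v=[-4.9220 2.1401]
Step 6: x=[2.7287 11.7072] v=[-3.0065 1.2926]
Step 7: x=[2.6274 11.7274] v=[-0.5066 0.1012]
Step 8: x=[3.0439 11.4996] v=[2.0824 -1.1388]
Max displacement = 3.3726

Answer: 3.3726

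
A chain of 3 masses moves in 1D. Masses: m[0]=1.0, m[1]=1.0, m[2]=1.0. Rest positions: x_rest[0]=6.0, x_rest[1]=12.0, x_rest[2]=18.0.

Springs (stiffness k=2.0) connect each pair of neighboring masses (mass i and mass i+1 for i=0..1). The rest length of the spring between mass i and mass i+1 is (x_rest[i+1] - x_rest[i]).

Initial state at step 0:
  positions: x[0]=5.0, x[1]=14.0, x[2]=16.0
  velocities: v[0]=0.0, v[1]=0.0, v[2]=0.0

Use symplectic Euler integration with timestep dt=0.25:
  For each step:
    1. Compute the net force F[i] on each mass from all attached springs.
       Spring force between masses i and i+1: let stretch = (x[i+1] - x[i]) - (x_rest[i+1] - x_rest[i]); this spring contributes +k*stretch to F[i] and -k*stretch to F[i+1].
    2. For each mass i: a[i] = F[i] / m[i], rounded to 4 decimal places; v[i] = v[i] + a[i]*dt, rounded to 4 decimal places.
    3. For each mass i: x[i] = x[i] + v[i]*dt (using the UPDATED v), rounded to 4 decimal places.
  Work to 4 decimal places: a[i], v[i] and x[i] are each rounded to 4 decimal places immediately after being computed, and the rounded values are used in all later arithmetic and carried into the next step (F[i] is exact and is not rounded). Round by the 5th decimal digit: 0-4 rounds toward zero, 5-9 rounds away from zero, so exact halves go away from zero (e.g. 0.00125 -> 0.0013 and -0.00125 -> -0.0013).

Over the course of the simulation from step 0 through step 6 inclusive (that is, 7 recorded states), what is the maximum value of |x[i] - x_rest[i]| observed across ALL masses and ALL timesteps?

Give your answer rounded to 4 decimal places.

Step 0: x=[5.0000 14.0000 16.0000] v=[0.0000 0.0000 0.0000]
Step 1: x=[5.3750 13.1250 16.5000] v=[1.5000 -3.5000 2.0000]
Step 2: x=[5.9688 11.7031 17.3281] v=[2.3750 -5.6875 3.3125]
Step 3: x=[6.5294 10.2676 18.2031] v=[2.2422 -5.7422 3.5000]
Step 4: x=[6.8072 9.3567 18.8362] v=[1.1113 -3.6436 2.5323]
Step 5: x=[6.6537 9.3121 19.0344] v=[-0.6140 -0.1786 0.7926]
Step 6: x=[6.0825 10.1505 18.7673] v=[-2.2848 3.3534 -1.0686]
Max displacement = 2.6879

Answer: 2.6879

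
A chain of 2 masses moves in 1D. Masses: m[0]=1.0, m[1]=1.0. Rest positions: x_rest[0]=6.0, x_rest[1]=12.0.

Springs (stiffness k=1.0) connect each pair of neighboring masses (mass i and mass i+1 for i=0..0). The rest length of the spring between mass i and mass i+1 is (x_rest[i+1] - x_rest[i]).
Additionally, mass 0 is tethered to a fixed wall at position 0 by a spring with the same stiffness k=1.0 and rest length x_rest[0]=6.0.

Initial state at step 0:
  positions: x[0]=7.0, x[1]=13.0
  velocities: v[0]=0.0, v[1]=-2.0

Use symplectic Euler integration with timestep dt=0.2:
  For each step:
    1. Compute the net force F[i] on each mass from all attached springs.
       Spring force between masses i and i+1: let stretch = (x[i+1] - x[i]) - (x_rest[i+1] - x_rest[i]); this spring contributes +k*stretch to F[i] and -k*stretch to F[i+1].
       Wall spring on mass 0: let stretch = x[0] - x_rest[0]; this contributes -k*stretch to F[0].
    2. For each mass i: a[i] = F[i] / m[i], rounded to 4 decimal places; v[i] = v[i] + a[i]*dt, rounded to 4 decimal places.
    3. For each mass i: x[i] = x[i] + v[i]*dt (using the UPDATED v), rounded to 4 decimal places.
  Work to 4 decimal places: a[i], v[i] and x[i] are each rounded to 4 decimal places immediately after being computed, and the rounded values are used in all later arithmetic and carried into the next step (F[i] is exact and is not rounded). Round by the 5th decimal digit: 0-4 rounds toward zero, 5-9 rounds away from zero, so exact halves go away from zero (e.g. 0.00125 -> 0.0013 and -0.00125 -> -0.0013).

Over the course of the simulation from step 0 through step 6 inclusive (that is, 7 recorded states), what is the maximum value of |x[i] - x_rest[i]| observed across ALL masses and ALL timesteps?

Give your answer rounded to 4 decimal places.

Step 0: x=[7.0000 13.0000] v=[0.0000 -2.0000]
Step 1: x=[6.9600 12.6000] v=[-0.2000 -2.0000]
Step 2: x=[6.8672 12.2144] v=[-0.4640 -1.9280]
Step 3: x=[6.7136 11.8549] v=[-0.7680 -1.7974]
Step 4: x=[6.4971 11.5298] v=[-1.0825 -1.6257]
Step 5: x=[6.2220 11.2434] v=[-1.3754 -1.4322]
Step 6: x=[5.8989 10.9961] v=[-1.6155 -1.2365]
Max displacement = 1.0039

Answer: 1.0039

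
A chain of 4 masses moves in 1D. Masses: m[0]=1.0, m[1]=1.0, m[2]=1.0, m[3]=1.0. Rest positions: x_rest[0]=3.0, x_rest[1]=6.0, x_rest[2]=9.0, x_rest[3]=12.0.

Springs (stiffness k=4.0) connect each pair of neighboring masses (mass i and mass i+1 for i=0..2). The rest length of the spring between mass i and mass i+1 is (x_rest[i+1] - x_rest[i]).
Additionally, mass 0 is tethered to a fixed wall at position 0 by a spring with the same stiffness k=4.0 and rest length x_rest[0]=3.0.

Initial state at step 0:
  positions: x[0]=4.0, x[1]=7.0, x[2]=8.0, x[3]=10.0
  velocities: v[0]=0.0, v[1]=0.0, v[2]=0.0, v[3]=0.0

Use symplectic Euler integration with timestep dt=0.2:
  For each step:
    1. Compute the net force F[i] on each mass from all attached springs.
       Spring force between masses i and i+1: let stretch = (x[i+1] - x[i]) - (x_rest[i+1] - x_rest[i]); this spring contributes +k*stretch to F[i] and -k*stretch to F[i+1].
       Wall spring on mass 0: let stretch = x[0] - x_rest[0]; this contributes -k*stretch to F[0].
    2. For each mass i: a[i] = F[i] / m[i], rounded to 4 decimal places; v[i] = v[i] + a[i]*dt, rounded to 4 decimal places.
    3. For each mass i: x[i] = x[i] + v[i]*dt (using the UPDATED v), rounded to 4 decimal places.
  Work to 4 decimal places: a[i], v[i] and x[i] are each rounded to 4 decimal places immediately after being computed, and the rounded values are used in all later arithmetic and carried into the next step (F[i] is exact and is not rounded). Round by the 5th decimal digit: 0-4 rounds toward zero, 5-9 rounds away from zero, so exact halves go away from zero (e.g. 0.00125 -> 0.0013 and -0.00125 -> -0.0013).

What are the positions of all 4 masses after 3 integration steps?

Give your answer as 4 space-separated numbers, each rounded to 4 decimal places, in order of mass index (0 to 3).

Step 0: x=[4.0000 7.0000 8.0000 10.0000] v=[0.0000 0.0000 0.0000 0.0000]
Step 1: x=[3.8400 6.6800 8.1600 10.1600] v=[-0.8000 -1.6000 0.8000 0.8000]
Step 2: x=[3.5200 6.1424 8.4032 10.4800] v=[-1.6000 -2.6880 1.2160 1.6000]
Step 3: x=[3.0564 5.5469 8.6170 10.9477] v=[-2.3181 -2.9773 1.0688 2.3386]

Answer: 3.0564 5.5469 8.6170 10.9477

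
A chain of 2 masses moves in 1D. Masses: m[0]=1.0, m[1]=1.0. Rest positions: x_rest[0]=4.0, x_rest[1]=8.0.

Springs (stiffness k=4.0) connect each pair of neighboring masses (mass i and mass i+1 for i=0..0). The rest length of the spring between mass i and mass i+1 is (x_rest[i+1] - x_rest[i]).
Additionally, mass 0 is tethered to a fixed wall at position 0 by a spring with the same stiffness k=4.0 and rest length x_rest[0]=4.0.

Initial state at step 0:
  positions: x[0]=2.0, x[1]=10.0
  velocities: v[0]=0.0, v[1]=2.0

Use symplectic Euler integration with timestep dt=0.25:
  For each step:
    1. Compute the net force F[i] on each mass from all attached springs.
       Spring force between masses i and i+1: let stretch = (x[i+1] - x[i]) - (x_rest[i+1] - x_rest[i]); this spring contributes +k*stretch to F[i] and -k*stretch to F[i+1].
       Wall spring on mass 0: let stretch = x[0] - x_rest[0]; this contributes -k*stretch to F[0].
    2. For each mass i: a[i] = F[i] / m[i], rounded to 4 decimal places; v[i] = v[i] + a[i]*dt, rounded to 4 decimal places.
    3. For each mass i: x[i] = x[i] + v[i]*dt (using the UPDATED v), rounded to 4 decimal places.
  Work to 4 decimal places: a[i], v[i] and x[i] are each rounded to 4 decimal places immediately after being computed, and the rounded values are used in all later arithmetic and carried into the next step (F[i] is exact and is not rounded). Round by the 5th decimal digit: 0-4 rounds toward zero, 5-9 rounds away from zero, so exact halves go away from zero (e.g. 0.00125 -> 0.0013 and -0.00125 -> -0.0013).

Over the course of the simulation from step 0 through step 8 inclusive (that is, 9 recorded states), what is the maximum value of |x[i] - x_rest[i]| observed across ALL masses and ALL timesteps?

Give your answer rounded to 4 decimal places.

Answer: 3.0625

Derivation:
Step 0: x=[2.0000 10.0000] v=[0.0000 2.0000]
Step 1: x=[3.5000 9.5000] v=[6.0000 -2.0000]
Step 2: x=[5.6250 8.5000] v=[8.5000 -4.0000]
Step 3: x=[7.0625 7.7813] v=[5.7500 -2.8750]
Step 4: x=[6.9141 7.8829] v=[-0.5937 0.4062]
Step 5: x=[5.2794 8.7423] v=[-6.5390 3.4374]
Step 6: x=[3.1905 9.7359] v=[-8.3555 3.9745]
Step 7: x=[1.9404 10.0932] v=[-5.0006 1.4291]
Step 8: x=[2.2434 9.4123] v=[1.2118 -2.7237]
Max displacement = 3.0625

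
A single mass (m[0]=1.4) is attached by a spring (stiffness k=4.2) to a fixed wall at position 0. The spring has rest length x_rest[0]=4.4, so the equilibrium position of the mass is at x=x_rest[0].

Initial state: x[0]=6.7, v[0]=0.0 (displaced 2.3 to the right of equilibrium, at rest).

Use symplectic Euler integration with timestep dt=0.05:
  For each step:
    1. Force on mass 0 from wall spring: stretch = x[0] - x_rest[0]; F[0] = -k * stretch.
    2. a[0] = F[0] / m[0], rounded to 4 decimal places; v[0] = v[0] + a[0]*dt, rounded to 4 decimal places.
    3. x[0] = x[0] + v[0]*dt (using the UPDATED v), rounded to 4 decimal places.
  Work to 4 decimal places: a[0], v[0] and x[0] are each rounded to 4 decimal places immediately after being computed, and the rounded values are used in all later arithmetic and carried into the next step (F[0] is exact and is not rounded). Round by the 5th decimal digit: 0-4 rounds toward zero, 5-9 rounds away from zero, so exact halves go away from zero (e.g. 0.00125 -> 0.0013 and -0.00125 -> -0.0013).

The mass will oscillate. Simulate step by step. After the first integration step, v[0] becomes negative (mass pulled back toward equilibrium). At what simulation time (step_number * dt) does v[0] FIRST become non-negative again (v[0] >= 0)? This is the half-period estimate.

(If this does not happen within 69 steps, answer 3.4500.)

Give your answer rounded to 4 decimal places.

Step 0: x=[6.7000] v=[0.0000]
Step 1: x=[6.6828] v=[-0.3450]
Step 2: x=[6.6484] v=[-0.6874]
Step 3: x=[6.5972] v=[-1.0247]
Step 4: x=[6.5295] v=[-1.3543]
Step 5: x=[6.4458] v=[-1.6737]
Step 6: x=[6.3468] v=[-1.9806]
Step 7: x=[6.2332] v=[-2.2726]
Step 8: x=[6.1058] v=[-2.5476]
Step 9: x=[5.9656] v=[-2.8035]
Step 10: x=[5.8137] v=[-3.0383]
Step 11: x=[5.6512] v=[-3.2504]
Step 12: x=[5.4793] v=[-3.4381]
Step 13: x=[5.2993] v=[-3.6000]
Step 14: x=[5.1126] v=[-3.7349]
Step 15: x=[4.9205] v=[-3.8418]
Step 16: x=[4.7245] v=[-3.9199]
Step 17: x=[4.5261] v=[-3.9686]
Step 18: x=[4.3267] v=[-3.9875]
Step 19: x=[4.1279] v=[-3.9765]
Step 20: x=[3.9311] v=[-3.9357]
Step 21: x=[3.7378] v=[-3.8654]
Step 22: x=[3.5495] v=[-3.7661]
Step 23: x=[3.3676] v=[-3.6385]
Step 24: x=[3.1934] v=[-3.4836]
Step 25: x=[3.0283] v=[-3.3026]
Step 26: x=[2.8735] v=[-3.0968]
Step 27: x=[2.7301] v=[-2.8678]
Step 28: x=[2.5992] v=[-2.6173]
Step 29: x=[2.4818] v=[-2.3472]
Step 30: x=[2.3788] v=[-2.0595]
Step 31: x=[2.2910] v=[-1.7563]
Step 32: x=[2.2190] v=[-1.4400]
Step 33: x=[2.1634] v=[-1.1129]
Step 34: x=[2.1245] v=[-0.7774]
Step 35: x=[2.1027] v=[-0.4361]
Step 36: x=[2.0981] v=[-0.0915]
Step 37: x=[2.1108] v=[0.2538]
First v>=0 after going negative at step 37, time=1.8500

Answer: 1.8500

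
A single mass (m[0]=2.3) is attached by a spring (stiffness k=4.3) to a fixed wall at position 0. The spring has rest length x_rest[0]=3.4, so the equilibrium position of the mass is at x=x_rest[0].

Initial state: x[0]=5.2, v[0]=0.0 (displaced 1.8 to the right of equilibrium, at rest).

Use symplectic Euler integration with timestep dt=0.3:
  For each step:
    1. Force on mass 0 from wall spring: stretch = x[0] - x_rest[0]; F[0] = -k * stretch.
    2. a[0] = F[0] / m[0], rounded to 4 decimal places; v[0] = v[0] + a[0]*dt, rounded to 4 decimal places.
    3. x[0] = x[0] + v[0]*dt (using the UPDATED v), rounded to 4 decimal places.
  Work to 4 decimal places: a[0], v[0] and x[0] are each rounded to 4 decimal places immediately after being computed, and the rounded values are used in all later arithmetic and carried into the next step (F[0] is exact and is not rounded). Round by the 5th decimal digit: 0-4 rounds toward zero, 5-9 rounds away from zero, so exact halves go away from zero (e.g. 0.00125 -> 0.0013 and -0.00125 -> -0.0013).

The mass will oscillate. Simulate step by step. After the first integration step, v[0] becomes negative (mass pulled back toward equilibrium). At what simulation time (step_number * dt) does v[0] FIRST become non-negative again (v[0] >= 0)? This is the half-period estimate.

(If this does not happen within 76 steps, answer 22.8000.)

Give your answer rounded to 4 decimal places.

Step 0: x=[5.2000] v=[0.0000]
Step 1: x=[4.8971] v=[-1.0096]
Step 2: x=[4.3423] v=[-1.8493]
Step 3: x=[3.6290] v=[-2.3778]
Step 4: x=[2.8771] v=[-2.5062]
Step 5: x=[2.2132] v=[-2.2129]
Step 6: x=[1.7490] v=[-1.5473]
Step 7: x=[1.5626] v=[-0.6213]
Step 8: x=[1.6854] v=[0.4092]
First v>=0 after going negative at step 8, time=2.4000

Answer: 2.4000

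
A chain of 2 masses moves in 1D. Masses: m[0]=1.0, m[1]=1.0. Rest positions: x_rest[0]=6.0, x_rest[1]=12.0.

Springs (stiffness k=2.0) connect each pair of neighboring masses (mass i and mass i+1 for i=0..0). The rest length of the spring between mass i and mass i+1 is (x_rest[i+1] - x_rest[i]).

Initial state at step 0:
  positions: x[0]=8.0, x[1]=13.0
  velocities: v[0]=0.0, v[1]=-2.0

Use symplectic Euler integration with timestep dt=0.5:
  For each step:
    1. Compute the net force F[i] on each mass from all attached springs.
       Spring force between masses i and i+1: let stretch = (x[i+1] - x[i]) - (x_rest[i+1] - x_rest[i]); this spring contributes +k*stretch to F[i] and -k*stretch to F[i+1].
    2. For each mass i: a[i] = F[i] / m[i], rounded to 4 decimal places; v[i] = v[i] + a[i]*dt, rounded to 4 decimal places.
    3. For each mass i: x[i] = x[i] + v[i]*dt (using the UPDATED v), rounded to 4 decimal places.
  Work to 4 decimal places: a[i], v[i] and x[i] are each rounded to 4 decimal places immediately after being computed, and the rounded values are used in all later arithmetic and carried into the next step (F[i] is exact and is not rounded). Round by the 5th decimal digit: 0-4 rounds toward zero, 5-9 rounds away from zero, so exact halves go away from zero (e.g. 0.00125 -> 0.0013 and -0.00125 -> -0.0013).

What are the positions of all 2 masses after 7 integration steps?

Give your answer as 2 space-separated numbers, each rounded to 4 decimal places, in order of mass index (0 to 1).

Step 0: x=[8.0000 13.0000] v=[0.0000 -2.0000]
Step 1: x=[7.5000 12.5000] v=[-1.0000 -1.0000]
Step 2: x=[6.5000 12.5000] v=[-2.0000 0.0000]
Step 3: x=[5.5000 12.5000] v=[-2.0000 0.0000]
Step 4: x=[5.0000 12.0000] v=[-1.0000 -1.0000]
Step 5: x=[5.0000 11.0000] v=[0.0000 -2.0000]
Step 6: x=[5.0000 10.0000] v=[0.0000 -2.0000]
Step 7: x=[4.5000 9.5000] v=[-1.0000 -1.0000]

Answer: 4.5000 9.5000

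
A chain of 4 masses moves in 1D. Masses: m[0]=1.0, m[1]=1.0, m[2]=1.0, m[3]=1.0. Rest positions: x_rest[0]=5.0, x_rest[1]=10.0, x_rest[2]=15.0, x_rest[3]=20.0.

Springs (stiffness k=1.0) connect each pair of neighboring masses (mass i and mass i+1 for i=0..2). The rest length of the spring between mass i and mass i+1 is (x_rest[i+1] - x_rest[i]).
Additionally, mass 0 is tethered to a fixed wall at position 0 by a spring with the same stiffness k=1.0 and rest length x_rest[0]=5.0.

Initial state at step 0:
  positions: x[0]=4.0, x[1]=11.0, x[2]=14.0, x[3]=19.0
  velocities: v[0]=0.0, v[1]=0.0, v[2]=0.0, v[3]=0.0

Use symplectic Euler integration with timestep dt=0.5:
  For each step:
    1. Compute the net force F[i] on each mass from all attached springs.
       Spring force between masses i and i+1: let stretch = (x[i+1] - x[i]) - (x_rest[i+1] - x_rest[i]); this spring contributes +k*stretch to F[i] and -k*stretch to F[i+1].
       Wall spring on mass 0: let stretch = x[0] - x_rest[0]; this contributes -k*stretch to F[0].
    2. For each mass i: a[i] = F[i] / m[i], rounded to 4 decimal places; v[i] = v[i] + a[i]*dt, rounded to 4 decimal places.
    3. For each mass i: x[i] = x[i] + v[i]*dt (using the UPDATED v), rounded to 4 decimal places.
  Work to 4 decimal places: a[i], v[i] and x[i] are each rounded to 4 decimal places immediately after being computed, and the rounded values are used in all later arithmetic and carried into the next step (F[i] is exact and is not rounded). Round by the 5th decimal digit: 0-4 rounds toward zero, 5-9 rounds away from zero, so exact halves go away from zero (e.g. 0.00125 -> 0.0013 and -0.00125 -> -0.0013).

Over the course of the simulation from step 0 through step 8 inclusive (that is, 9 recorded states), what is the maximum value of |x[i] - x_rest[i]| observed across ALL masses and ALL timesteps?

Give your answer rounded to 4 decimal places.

Answer: 1.6250

Derivation:
Step 0: x=[4.0000 11.0000 14.0000 19.0000] v=[0.0000 0.0000 0.0000 0.0000]
Step 1: x=[4.7500 10.0000 14.5000 19.0000] v=[1.5000 -2.0000 1.0000 0.0000]
Step 2: x=[5.6250 8.8125 15.0000 19.1250] v=[1.7500 -2.3750 1.0000 0.2500]
Step 3: x=[5.8907 8.3750 14.9844 19.4688] v=[0.5313 -0.8750 -0.0313 0.6875]
Step 4: x=[5.3048 8.9688 14.4375 19.9415] v=[-1.1719 1.1876 -1.0938 0.9453]
Step 5: x=[4.3087 10.0138 13.8994 20.2882] v=[-1.9923 2.0900 -1.0762 0.6933]
Step 6: x=[3.6617 10.6040 13.9871 20.2877] v=[-1.2941 1.1803 0.1754 -0.0011]
Step 7: x=[3.8348 10.3044 14.8042 19.9620] v=[0.3462 -0.5993 1.6342 -0.6514]
Step 8: x=[4.6666 9.5123 15.7858 19.5969] v=[1.6636 -1.5842 1.9632 -0.7303]
Max displacement = 1.6250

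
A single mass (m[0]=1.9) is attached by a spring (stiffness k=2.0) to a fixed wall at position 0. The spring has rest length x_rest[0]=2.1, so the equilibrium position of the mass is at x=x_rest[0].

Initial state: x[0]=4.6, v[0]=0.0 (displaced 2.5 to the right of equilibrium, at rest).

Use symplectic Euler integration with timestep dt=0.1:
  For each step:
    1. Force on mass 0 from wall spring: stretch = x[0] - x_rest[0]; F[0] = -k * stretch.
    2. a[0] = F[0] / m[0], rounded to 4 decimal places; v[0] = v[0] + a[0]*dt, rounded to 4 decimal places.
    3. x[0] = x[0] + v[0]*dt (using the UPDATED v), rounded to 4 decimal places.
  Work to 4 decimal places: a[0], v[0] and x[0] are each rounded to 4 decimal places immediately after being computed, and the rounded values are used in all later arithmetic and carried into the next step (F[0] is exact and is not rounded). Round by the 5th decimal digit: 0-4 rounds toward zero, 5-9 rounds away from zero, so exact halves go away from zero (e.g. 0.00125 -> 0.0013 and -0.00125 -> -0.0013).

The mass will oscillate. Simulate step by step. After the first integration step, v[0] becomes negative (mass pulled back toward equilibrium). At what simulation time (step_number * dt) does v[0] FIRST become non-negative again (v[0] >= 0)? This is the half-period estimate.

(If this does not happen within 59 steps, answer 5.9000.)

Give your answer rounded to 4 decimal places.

Step 0: x=[4.6000] v=[0.0000]
Step 1: x=[4.5737] v=[-0.2632]
Step 2: x=[4.5213] v=[-0.5236]
Step 3: x=[4.4435] v=[-0.7785]
Step 4: x=[4.3410] v=[-1.0252]
Step 5: x=[4.2149] v=[-1.2611]
Step 6: x=[4.0665] v=[-1.4837]
Step 7: x=[3.8974] v=[-1.6907]
Step 8: x=[3.7094] v=[-1.8799]
Step 9: x=[3.5045] v=[-2.0493]
Step 10: x=[3.2848] v=[-2.1971]
Step 11: x=[3.0526] v=[-2.3218]
Step 12: x=[2.8104] v=[-2.4221]
Step 13: x=[2.5607] v=[-2.4969]
Step 14: x=[2.3062] v=[-2.5454]
Step 15: x=[2.0495] v=[-2.5671]
Step 16: x=[1.7933] v=[-2.5618]
Step 17: x=[1.5404] v=[-2.5295]
Step 18: x=[1.2933] v=[-2.4706]
Step 19: x=[1.0547] v=[-2.3857]
Step 20: x=[0.8271] v=[-2.2757]
Step 21: x=[0.6129] v=[-2.1417]
Step 22: x=[0.4144] v=[-1.9852]
Step 23: x=[0.2336] v=[-1.8078]
Step 24: x=[0.0725] v=[-1.6113]
Step 25: x=[-0.0673] v=[-1.3979]
Step 26: x=[-0.1843] v=[-1.1698]
Step 27: x=[-0.2772] v=[-0.9294]
Step 28: x=[-0.3451] v=[-0.6792]
Step 29: x=[-0.3873] v=[-0.4218]
Step 30: x=[-0.4033] v=[-0.1600]
Step 31: x=[-0.3930] v=[0.1035]
First v>=0 after going negative at step 31, time=3.1000

Answer: 3.1000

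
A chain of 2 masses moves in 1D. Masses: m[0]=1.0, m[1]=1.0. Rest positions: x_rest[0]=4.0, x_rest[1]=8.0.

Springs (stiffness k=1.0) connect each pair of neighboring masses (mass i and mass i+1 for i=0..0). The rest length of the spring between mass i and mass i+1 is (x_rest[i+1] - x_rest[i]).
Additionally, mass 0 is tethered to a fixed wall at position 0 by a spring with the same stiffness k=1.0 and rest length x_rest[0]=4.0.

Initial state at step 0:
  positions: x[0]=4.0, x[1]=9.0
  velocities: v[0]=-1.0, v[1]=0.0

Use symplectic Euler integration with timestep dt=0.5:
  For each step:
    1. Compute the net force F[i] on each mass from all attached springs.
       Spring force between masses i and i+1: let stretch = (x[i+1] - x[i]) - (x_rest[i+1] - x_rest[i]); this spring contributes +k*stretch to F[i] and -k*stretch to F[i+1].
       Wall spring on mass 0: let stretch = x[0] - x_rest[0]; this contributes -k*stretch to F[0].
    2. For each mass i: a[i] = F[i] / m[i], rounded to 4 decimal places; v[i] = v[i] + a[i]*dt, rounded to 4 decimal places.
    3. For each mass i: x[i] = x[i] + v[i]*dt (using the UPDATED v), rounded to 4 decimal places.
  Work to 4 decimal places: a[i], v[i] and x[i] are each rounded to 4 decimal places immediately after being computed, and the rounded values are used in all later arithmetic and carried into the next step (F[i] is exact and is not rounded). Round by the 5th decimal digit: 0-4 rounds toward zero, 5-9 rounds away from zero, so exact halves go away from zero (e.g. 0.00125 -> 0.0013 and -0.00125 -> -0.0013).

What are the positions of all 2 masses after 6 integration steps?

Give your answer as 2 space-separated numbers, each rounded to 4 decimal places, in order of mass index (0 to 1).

Step 0: x=[4.0000 9.0000] v=[-1.0000 0.0000]
Step 1: x=[3.7500 8.7500] v=[-0.5000 -0.5000]
Step 2: x=[3.8125 8.2500] v=[0.1250 -1.0000]
Step 3: x=[4.0313 7.6406] v=[0.4375 -1.2188]
Step 4: x=[4.1446 7.1289] v=[0.2265 -1.0235]
Step 5: x=[3.9678 6.8711] v=[-0.3537 -0.5157]
Step 6: x=[3.5248 6.8875] v=[-0.8860 0.0327]

Answer: 3.5248 6.8875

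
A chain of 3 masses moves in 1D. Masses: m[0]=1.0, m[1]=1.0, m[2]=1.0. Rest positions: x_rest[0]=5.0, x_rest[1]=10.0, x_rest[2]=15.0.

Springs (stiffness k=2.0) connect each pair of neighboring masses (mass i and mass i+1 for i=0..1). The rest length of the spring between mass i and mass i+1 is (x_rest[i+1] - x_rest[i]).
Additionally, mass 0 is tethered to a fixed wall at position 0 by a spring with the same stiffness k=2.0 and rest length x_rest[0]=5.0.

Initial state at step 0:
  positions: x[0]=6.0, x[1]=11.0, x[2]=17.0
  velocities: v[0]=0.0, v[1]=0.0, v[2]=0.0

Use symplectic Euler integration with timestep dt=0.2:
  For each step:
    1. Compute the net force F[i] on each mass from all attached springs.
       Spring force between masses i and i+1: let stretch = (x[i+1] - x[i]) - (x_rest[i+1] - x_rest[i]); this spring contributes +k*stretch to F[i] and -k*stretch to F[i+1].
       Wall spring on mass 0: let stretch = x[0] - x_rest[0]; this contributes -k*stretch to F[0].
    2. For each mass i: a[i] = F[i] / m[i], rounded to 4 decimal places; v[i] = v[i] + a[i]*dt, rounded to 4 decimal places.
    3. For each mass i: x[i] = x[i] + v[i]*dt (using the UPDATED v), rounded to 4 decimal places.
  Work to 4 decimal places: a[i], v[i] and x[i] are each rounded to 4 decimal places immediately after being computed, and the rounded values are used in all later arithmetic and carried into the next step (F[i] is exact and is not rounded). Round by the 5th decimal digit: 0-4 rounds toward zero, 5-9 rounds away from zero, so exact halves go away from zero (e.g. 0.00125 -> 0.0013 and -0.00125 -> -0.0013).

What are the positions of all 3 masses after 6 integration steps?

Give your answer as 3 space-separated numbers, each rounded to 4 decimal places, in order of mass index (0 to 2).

Step 0: x=[6.0000 11.0000 17.0000] v=[0.0000 0.0000 0.0000]
Step 1: x=[5.9200 11.0800 16.9200] v=[-0.4000 0.4000 -0.4000]
Step 2: x=[5.7792 11.2144 16.7728] v=[-0.7040 0.6720 -0.7360]
Step 3: x=[5.6109 11.3587 16.5809] v=[-0.8416 0.7213 -0.9594]
Step 4: x=[5.4535 11.4609 16.3712] v=[-0.7868 0.5111 -1.0483]
Step 5: x=[5.3405 11.4754 16.1687] v=[-0.5652 0.0723 -1.0124]
Step 6: x=[5.2910 11.3745 15.9908] v=[-0.2474 -0.5043 -0.8897]

Answer: 5.2910 11.3745 15.9908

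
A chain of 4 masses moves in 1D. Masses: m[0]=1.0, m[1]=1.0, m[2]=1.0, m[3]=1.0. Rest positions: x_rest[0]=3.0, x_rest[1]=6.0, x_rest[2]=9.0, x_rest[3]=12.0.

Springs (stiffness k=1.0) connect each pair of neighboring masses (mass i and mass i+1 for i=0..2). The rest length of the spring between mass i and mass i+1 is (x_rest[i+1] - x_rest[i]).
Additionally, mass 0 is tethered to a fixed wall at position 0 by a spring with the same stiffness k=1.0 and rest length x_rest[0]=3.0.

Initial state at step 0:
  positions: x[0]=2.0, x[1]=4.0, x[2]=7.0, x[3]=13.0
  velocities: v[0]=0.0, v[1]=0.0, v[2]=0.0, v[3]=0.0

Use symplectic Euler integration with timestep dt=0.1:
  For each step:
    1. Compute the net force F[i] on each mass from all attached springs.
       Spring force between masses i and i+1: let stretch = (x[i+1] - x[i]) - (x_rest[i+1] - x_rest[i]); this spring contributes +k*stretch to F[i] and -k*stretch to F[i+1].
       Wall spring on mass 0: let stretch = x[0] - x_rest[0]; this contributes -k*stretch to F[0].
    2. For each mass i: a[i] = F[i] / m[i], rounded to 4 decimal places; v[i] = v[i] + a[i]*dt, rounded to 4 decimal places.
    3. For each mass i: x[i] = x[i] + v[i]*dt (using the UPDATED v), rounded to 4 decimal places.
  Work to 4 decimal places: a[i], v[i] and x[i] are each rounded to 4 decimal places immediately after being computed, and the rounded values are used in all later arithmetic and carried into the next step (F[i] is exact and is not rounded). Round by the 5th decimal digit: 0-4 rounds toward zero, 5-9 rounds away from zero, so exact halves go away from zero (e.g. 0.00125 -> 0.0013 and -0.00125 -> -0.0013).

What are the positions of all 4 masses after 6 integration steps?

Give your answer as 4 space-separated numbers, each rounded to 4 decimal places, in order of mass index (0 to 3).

Answer: 2.0070 4.2163 7.5759 12.4108

Derivation:
Step 0: x=[2.0000 4.0000 7.0000 13.0000] v=[0.0000 0.0000 0.0000 0.0000]
Step 1: x=[2.0000 4.0100 7.0300 12.9700] v=[0.0000 0.1000 0.3000 -0.3000]
Step 2: x=[2.0001 4.0301 7.0892 12.9106] v=[0.0010 0.2010 0.5920 -0.5940]
Step 3: x=[2.0005 4.0605 7.1760 12.8230] v=[0.0040 0.3039 0.8682 -0.8761]
Step 4: x=[2.0015 4.1015 7.2881 12.7089] v=[0.0100 0.4095 1.1214 -1.1408]
Step 5: x=[2.0035 4.1533 7.4226 12.5706] v=[0.0199 0.5182 1.3448 -1.3829]
Step 6: x=[2.0070 4.2163 7.5759 12.4108] v=[0.0345 0.6302 1.5327 -1.5977]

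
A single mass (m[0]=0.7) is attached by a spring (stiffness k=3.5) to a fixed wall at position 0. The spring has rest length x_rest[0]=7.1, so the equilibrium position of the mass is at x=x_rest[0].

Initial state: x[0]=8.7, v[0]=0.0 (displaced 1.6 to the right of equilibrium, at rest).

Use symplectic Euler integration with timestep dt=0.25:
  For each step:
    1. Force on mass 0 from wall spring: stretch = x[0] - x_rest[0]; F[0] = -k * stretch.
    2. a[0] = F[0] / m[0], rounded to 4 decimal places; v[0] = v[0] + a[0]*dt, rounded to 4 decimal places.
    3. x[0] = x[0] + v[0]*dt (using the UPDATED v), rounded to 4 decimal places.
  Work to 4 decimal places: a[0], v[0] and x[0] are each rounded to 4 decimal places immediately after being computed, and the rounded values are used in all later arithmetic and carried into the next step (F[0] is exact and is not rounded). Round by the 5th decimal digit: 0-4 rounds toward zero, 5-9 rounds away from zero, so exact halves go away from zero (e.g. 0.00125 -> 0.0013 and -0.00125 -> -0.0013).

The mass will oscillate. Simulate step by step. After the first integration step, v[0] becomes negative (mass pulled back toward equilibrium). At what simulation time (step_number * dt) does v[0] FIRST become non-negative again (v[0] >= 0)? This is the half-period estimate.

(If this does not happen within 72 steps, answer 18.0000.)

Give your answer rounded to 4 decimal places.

Answer: 1.5000

Derivation:
Step 0: x=[8.7000] v=[0.0000]
Step 1: x=[8.2000] v=[-2.0000]
Step 2: x=[7.3563] v=[-3.3750]
Step 3: x=[6.4325] v=[-3.6954]
Step 4: x=[5.7173] v=[-2.8610]
Step 5: x=[5.4342] v=[-1.1326]
Step 6: x=[5.6716] v=[0.9497]
First v>=0 after going negative at step 6, time=1.5000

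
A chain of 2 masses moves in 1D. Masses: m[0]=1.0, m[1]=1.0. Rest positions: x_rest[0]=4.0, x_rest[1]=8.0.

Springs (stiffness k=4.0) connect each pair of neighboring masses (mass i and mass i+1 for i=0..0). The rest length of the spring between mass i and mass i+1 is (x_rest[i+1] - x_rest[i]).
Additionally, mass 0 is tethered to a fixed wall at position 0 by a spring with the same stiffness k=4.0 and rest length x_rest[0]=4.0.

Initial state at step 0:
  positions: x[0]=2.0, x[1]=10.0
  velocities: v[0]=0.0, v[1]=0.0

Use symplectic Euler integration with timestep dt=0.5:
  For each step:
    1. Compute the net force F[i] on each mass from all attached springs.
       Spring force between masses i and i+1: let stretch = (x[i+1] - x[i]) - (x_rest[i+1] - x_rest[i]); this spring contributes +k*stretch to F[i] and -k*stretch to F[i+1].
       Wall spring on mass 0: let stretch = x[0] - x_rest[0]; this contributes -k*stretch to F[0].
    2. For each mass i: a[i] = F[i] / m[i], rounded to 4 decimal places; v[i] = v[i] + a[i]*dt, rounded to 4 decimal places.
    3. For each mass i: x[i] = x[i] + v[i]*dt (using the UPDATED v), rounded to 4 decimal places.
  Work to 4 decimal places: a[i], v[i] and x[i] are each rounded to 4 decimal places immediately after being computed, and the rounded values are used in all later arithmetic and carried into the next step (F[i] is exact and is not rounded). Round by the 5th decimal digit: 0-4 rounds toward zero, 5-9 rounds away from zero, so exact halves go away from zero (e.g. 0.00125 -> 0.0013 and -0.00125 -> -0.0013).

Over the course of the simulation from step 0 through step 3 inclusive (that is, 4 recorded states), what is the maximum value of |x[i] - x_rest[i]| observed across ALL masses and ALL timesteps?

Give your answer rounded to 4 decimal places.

Answer: 4.0000

Derivation:
Step 0: x=[2.0000 10.0000] v=[0.0000 0.0000]
Step 1: x=[8.0000 6.0000] v=[12.0000 -8.0000]
Step 2: x=[4.0000 8.0000] v=[-8.0000 4.0000]
Step 3: x=[0.0000 10.0000] v=[-8.0000 4.0000]
Max displacement = 4.0000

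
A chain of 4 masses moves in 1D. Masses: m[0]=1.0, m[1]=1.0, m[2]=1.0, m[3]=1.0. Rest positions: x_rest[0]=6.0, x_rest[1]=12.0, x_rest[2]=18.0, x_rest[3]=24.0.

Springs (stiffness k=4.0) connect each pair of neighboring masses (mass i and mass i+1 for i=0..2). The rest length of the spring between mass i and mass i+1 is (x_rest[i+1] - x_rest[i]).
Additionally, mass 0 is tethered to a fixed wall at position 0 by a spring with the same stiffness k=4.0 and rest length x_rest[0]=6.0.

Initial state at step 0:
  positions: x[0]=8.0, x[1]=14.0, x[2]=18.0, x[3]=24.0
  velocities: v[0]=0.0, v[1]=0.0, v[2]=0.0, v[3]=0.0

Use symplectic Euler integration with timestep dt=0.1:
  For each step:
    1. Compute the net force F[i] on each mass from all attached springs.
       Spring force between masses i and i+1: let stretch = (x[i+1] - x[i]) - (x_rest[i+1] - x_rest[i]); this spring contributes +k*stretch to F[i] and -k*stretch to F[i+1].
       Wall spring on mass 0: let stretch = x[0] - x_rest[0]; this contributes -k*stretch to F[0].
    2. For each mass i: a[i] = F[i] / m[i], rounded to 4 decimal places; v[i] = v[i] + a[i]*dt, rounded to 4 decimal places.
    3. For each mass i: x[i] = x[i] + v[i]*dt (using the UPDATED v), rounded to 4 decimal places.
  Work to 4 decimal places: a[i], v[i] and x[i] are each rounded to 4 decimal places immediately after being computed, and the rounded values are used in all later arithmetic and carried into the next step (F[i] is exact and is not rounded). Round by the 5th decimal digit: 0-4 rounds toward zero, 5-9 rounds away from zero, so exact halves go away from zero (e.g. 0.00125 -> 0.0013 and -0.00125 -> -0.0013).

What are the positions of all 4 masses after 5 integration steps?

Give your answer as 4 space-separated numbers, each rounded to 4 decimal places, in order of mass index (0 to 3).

Step 0: x=[8.0000 14.0000 18.0000 24.0000] v=[0.0000 0.0000 0.0000 0.0000]
Step 1: x=[7.9200 13.9200 18.0800 24.0000] v=[-0.8000 -0.8000 0.8000 0.0000]
Step 2: x=[7.7632 13.7664 18.2304 24.0032] v=[-1.5680 -1.5360 1.5040 0.0320]
Step 3: x=[7.5360 13.5512 18.4332 24.0155] v=[-2.2720 -2.1517 2.0275 0.1229]
Step 4: x=[7.2480 13.2907 18.6640 24.0445] v=[-2.8803 -2.6050 2.3076 0.2900]
Step 5: x=[6.9118 13.0034 18.8951 24.0983] v=[-3.3624 -2.8728 2.3105 0.5378]

Answer: 6.9118 13.0034 18.8951 24.0983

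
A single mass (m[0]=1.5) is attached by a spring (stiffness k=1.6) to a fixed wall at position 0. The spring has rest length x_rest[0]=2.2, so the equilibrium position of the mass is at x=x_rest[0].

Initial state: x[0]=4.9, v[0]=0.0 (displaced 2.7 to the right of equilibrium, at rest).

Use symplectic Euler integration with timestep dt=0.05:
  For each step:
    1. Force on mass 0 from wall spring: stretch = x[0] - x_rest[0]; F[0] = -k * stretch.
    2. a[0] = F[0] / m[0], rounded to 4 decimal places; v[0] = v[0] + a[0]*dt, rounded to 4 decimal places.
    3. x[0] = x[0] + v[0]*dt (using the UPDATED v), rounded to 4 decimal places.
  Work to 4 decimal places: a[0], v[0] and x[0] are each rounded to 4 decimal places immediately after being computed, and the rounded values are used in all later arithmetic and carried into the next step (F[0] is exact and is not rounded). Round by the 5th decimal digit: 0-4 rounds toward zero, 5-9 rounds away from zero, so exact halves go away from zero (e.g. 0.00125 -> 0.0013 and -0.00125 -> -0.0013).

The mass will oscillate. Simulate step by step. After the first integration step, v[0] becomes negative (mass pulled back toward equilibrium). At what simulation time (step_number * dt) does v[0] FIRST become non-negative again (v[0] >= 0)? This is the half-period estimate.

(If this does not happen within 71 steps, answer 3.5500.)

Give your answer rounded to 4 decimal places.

Step 0: x=[4.9000] v=[0.0000]
Step 1: x=[4.8928] v=[-0.1440]
Step 2: x=[4.8784] v=[-0.2876]
Step 3: x=[4.8569] v=[-0.4305]
Step 4: x=[4.8283] v=[-0.5722]
Step 5: x=[4.7927] v=[-0.7124]
Step 6: x=[4.7502] v=[-0.8507]
Step 7: x=[4.7009] v=[-0.9867]
Step 8: x=[4.6449] v=[-1.1201]
Step 9: x=[4.5824] v=[-1.2505]
Step 10: x=[4.5135] v=[-1.3776]
Step 11: x=[4.4385] v=[-1.5010]
Step 12: x=[4.3575] v=[-1.6204]
Step 13: x=[4.2707] v=[-1.7355]
Step 14: x=[4.1784] v=[-1.8459]
Step 15: x=[4.0808] v=[-1.9514]
Step 16: x=[3.9782] v=[-2.0517]
Step 17: x=[3.8709] v=[-2.1465]
Step 18: x=[3.7591] v=[-2.2356]
Step 19: x=[3.6432] v=[-2.3188]
Step 20: x=[3.5234] v=[-2.3958]
Step 21: x=[3.4001] v=[-2.4664]
Step 22: x=[3.2736] v=[-2.5304]
Step 23: x=[3.1442] v=[-2.5877]
Step 24: x=[3.0123] v=[-2.6381]
Step 25: x=[2.8782] v=[-2.6814]
Step 26: x=[2.7423] v=[-2.7176]
Step 27: x=[2.6050] v=[-2.7465]
Step 28: x=[2.4666] v=[-2.7681]
Step 29: x=[2.3275] v=[-2.7823]
Step 30: x=[2.1880] v=[-2.7891]
Step 31: x=[2.0486] v=[-2.7885]
Step 32: x=[1.9096] v=[-2.7804]
Step 33: x=[1.7714] v=[-2.7649]
Step 34: x=[1.6343] v=[-2.7420]
Step 35: x=[1.4987] v=[-2.7118]
Step 36: x=[1.3650] v=[-2.6744]
Step 37: x=[1.2335] v=[-2.6299]
Step 38: x=[1.1046] v=[-2.5784]
Step 39: x=[0.9786] v=[-2.5200]
Step 40: x=[0.8559] v=[-2.4549]
Step 41: x=[0.7367] v=[-2.3832]
Step 42: x=[0.6214] v=[-2.3052]
Step 43: x=[0.5104] v=[-2.2210]
Step 44: x=[0.4039] v=[-2.1309]
Step 45: x=[0.3021] v=[-2.0351]
Step 46: x=[0.2054] v=[-1.9339]
Step 47: x=[0.1140] v=[-1.8275]
Step 48: x=[0.0282] v=[-1.7162]
Step 49: x=[-0.0518] v=[-1.6004]
Step 50: x=[-0.1258] v=[-1.4803]
Step 51: x=[-0.1936] v=[-1.3563]
Step 52: x=[-0.2550] v=[-1.2286]
Step 53: x=[-0.3099] v=[-1.0977]
Step 54: x=[-0.3581] v=[-0.9638]
Step 55: x=[-0.3995] v=[-0.8274]
Step 56: x=[-0.4339] v=[-0.6888]
Step 57: x=[-0.4613] v=[-0.5483]
Step 58: x=[-0.4816] v=[-0.4064]
Step 59: x=[-0.4948] v=[-0.2634]
Step 60: x=[-0.5008] v=[-0.1197]
Step 61: x=[-0.4996] v=[0.0243]
First v>=0 after going negative at step 61, time=3.0500

Answer: 3.0500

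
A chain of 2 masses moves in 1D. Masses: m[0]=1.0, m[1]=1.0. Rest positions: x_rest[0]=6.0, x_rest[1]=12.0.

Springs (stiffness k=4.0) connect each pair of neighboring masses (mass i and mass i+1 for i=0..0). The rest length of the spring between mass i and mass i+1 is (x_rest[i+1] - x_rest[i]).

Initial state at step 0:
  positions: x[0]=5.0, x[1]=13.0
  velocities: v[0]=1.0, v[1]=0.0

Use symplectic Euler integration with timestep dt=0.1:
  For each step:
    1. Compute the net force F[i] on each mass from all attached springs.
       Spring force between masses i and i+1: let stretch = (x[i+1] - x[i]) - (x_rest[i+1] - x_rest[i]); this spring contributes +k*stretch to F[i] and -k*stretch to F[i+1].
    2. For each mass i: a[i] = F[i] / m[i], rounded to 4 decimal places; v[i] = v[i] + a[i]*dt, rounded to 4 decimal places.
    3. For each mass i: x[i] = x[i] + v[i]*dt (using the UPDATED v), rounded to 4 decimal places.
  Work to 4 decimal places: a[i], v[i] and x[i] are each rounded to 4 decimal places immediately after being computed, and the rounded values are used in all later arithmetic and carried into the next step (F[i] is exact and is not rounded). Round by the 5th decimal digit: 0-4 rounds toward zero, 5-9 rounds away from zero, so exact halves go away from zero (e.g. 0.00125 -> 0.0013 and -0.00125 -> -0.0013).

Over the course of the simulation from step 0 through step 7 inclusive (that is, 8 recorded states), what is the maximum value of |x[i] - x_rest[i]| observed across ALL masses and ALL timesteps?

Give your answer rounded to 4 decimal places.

Step 0: x=[5.0000 13.0000] v=[1.0000 0.0000]
Step 1: x=[5.1800 12.9200] v=[1.8000 -0.8000]
Step 2: x=[5.4296 12.7704] v=[2.4960 -1.4960]
Step 3: x=[5.7328 12.5672] v=[3.0323 -2.0323]
Step 4: x=[6.0694 12.3306] v=[3.3661 -2.3661]
Step 5: x=[6.4165 12.0835] v=[3.4706 -2.4706]
Step 6: x=[6.7502 11.8498] v=[3.3374 -2.3374]
Step 7: x=[7.0479 11.6521] v=[2.9772 -1.9772]
Max displacement = 1.0479

Answer: 1.0479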